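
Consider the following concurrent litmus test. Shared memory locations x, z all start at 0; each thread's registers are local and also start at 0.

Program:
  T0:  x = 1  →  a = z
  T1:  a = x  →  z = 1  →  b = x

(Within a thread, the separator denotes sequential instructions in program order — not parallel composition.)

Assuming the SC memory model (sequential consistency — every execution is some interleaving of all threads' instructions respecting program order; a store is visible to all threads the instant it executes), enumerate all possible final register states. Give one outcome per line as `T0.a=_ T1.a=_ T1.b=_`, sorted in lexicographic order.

T0.a=0 T1.a=0 T1.b=1
T0.a=0 T1.a=1 T1.b=1
T0.a=1 T1.a=0 T1.b=0
T0.a=1 T1.a=0 T1.b=1
T0.a=1 T1.a=1 T1.b=1

outcome vector order: (T0.a,T1.a,T1.b)
|SC outcomes| = 5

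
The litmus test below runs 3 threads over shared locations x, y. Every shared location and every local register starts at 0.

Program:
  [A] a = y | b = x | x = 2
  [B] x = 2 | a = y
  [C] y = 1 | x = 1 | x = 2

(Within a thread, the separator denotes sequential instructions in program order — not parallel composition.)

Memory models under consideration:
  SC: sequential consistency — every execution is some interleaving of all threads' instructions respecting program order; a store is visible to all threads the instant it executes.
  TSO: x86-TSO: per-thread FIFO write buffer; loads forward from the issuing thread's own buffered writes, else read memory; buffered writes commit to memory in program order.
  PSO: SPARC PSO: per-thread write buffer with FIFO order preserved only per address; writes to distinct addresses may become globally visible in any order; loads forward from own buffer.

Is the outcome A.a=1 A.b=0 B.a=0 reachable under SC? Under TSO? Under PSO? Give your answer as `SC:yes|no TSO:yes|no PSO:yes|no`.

SC:no TSO:yes PSO:yes

outcome vector order: (A.a,A.b,B.a)
SC (11): 000, 001, 010, 011, 020, 021, 101, 110, 111, 120, 121
TSO (12): 000, 001, 010, 011, 020, 021, 100, 101, 110, 111, 120, 121
PSO (12): 000, 001, 010, 011, 020, 021, 100, 101, 110, 111, 120, 121
target 100 ∈ {TSO,PSO}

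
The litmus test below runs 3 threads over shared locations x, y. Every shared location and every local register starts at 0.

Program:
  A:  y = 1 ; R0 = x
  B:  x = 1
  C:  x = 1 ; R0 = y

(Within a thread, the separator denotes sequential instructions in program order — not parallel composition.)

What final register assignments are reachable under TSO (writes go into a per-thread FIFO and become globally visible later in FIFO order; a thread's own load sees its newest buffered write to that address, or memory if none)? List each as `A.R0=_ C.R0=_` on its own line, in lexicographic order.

A.R0=0 C.R0=0
A.R0=0 C.R0=1
A.R0=1 C.R0=0
A.R0=1 C.R0=1

outcome vector order: (A.R0,C.R0)
|TSO outcomes| = 4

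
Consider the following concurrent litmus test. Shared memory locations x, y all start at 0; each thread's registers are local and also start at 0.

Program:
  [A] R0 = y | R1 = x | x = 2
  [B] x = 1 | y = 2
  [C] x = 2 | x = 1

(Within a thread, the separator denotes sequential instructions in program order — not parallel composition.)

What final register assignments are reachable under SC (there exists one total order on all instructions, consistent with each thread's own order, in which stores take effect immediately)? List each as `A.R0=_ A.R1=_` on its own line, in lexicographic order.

outcome vector order: (A.R0,A.R1)
|SC outcomes| = 5

A.R0=0 A.R1=0
A.R0=0 A.R1=1
A.R0=0 A.R1=2
A.R0=2 A.R1=1
A.R0=2 A.R1=2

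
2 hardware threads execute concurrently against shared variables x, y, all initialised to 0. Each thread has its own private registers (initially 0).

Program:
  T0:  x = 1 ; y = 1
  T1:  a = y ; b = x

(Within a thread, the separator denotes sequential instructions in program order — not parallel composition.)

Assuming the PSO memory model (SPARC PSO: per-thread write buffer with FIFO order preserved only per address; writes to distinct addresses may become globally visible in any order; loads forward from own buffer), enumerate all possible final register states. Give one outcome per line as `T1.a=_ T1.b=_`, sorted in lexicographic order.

T1.a=0 T1.b=0
T1.a=0 T1.b=1
T1.a=1 T1.b=0
T1.a=1 T1.b=1

outcome vector order: (T1.a,T1.b)
|PSO outcomes| = 4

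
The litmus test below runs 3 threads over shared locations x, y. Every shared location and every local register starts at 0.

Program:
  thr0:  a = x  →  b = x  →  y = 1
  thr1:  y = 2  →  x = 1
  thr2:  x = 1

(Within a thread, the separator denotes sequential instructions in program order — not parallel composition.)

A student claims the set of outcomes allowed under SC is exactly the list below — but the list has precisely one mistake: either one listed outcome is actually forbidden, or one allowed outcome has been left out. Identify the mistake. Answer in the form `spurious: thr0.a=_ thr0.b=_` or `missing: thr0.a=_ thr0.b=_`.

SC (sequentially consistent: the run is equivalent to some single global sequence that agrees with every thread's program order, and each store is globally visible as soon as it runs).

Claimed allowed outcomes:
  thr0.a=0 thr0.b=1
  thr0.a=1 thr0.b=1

outcome vector order: (thr0.a,thr0.b)
under SC → 00 01 11
SC∖claimed = {00}

missing: thr0.a=0 thr0.b=0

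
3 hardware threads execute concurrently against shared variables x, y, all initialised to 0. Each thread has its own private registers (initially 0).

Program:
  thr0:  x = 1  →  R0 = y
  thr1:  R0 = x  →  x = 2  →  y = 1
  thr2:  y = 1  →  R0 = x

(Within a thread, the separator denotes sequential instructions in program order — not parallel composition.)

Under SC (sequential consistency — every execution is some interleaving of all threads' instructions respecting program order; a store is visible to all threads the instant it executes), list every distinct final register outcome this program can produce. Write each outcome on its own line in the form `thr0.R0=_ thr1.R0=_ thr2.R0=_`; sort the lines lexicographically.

outcome vector order: (thr0.R0,thr1.R0,thr2.R0)
|SC outcomes| = 10

thr0.R0=0 thr1.R0=0 thr2.R0=1
thr0.R0=0 thr1.R0=0 thr2.R0=2
thr0.R0=0 thr1.R0=1 thr2.R0=1
thr0.R0=0 thr1.R0=1 thr2.R0=2
thr0.R0=1 thr1.R0=0 thr2.R0=0
thr0.R0=1 thr1.R0=0 thr2.R0=1
thr0.R0=1 thr1.R0=0 thr2.R0=2
thr0.R0=1 thr1.R0=1 thr2.R0=0
thr0.R0=1 thr1.R0=1 thr2.R0=1
thr0.R0=1 thr1.R0=1 thr2.R0=2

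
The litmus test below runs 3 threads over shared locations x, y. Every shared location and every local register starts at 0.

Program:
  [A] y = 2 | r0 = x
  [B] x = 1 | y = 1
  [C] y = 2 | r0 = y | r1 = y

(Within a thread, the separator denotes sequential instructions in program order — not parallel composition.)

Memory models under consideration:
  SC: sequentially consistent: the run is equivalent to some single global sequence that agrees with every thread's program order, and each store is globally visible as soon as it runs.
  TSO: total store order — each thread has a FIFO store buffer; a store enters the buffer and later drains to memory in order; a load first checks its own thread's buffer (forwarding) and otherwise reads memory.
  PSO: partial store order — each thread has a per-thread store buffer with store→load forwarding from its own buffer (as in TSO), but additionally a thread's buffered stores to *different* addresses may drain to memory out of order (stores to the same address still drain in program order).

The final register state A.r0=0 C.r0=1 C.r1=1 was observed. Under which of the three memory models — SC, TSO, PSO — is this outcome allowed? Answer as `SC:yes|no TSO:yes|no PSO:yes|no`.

outcome vector order: (A.r0,C.r0,C.r1)
SC (7): <0 1 1> <0 2 1> <0 2 2> <1 1 1> <1 1 2> <1 2 1> <1 2 2>
TSO (8): <0 1 1> <0 1 2> <0 2 1> <0 2 2> <1 1 1> <1 1 2> <1 2 1> <1 2 2>
PSO (8): <0 1 1> <0 1 2> <0 2 1> <0 2 2> <1 1 1> <1 1 2> <1 2 1> <1 2 2>
target <0 1 1> ∈ {SC,TSO,PSO}

SC:yes TSO:yes PSO:yes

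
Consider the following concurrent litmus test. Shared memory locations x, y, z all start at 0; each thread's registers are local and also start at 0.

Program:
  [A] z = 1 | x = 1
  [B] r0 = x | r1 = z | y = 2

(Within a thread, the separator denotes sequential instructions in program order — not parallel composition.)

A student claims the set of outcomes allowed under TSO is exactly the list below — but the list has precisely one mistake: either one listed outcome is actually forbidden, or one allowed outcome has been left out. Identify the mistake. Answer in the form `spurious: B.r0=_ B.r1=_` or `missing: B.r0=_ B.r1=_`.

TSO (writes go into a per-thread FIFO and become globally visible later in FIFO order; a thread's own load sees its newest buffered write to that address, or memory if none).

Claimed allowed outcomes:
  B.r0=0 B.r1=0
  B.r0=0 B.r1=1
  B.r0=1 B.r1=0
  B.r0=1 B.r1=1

spurious: B.r0=1 B.r1=0

outcome vector order: (B.r0,B.r1)
TSO (3): 00 01 11
claimed∖TSO = {10}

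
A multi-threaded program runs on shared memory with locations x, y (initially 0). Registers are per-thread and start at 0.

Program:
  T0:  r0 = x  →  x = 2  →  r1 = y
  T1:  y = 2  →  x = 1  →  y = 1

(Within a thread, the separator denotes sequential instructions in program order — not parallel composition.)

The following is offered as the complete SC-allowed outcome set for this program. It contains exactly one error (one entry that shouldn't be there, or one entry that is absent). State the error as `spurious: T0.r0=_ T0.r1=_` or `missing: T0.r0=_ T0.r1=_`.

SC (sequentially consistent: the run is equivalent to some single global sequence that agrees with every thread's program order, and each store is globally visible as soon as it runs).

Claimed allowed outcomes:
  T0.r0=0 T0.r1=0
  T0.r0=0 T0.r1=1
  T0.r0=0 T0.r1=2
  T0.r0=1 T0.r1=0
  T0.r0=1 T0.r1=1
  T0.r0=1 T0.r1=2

outcome vector order: (T0.r0,T0.r1)
SC (5): 0/0; 0/1; 0/2; 1/1; 1/2
claimed∖SC = {1/0}

spurious: T0.r0=1 T0.r1=0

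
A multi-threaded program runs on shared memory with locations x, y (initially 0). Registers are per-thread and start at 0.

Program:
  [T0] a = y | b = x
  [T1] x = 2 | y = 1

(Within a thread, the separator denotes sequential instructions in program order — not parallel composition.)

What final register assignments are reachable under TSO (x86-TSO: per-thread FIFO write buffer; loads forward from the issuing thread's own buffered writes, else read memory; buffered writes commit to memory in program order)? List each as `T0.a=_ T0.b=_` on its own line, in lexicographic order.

outcome vector order: (T0.a,T0.b)
|TSO outcomes| = 3

T0.a=0 T0.b=0
T0.a=0 T0.b=2
T0.a=1 T0.b=2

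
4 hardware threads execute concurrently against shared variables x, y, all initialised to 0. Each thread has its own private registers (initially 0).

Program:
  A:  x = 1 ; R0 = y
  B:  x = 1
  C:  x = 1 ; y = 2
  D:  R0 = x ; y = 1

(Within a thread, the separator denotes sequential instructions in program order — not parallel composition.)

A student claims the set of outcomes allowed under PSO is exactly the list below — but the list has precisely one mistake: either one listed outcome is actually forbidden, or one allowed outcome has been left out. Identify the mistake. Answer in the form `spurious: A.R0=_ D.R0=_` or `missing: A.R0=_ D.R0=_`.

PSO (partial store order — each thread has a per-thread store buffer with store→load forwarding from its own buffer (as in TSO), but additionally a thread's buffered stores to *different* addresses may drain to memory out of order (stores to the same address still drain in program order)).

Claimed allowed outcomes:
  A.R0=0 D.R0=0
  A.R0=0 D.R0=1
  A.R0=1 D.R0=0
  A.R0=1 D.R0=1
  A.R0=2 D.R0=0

missing: A.R0=2 D.R0=1

outcome vector order: (A.R0,D.R0)
[PSO] allowed = {(0,0); (0,1); (1,0); (1,1); (2,0); (2,1)}
PSO∖claimed = {(2,1)}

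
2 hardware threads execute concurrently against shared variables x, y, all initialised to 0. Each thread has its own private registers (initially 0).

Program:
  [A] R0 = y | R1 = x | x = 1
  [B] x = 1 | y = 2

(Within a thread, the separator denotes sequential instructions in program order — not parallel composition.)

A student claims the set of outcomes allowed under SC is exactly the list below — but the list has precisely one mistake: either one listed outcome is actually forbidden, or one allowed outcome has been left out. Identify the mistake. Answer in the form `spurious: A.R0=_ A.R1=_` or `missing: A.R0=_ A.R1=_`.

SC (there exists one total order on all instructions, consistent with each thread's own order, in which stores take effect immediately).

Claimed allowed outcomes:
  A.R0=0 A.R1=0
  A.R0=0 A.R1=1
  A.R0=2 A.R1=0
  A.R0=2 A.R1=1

spurious: A.R0=2 A.R1=0

outcome vector order: (A.R0,A.R1)
SC (3): (0,0), (0,1), (2,1)
claimed∖SC = {(2,0)}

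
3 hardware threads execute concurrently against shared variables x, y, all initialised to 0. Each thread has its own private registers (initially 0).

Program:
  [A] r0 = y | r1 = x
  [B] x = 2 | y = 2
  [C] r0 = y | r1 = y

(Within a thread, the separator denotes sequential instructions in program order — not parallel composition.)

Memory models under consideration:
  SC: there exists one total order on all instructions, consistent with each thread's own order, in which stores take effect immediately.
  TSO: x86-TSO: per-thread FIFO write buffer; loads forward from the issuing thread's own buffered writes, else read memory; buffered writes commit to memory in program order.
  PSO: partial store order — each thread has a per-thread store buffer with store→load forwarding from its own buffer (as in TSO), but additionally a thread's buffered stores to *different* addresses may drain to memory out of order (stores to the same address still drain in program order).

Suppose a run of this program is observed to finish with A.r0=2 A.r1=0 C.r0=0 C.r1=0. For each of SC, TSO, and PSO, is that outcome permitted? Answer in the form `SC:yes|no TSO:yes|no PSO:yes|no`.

outcome vector order: (A.r0,A.r1,C.r0,C.r1)
under SC → (0,0,0,0), (0,0,0,2), (0,0,2,2), (0,2,0,0), (0,2,0,2), (0,2,2,2), (2,2,0,0), (2,2,0,2), (2,2,2,2)
under TSO → (0,0,0,0), (0,0,0,2), (0,0,2,2), (0,2,0,0), (0,2,0,2), (0,2,2,2), (2,2,0,0), (2,2,0,2), (2,2,2,2)
under PSO → (0,0,0,0), (0,0,0,2), (0,0,2,2), (0,2,0,0), (0,2,0,2), (0,2,2,2), (2,0,0,0), (2,0,0,2), (2,0,2,2), (2,2,0,0), (2,2,0,2), (2,2,2,2)
target (2,0,0,0) ∈ {PSO}

SC:no TSO:no PSO:yes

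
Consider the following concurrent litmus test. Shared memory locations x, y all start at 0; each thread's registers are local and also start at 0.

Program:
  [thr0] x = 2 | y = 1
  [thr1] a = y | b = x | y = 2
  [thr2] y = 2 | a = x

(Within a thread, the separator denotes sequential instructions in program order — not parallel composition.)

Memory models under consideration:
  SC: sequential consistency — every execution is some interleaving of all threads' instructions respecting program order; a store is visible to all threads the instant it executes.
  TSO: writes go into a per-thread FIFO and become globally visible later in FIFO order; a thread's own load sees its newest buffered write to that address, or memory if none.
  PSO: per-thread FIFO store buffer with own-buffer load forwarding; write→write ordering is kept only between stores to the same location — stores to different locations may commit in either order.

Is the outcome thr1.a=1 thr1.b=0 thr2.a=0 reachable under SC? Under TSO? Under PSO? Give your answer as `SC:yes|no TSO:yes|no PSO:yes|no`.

outcome vector order: (thr1.a,thr1.b,thr2.a)
SC (10): 000; 002; 020; 022; 120; 122; 200; 202; 220; 222
TSO (10): 000; 002; 020; 022; 120; 122; 200; 202; 220; 222
PSO (12): 000; 002; 020; 022; 100; 102; 120; 122; 200; 202; 220; 222
target 100 ∈ {PSO}

SC:no TSO:no PSO:yes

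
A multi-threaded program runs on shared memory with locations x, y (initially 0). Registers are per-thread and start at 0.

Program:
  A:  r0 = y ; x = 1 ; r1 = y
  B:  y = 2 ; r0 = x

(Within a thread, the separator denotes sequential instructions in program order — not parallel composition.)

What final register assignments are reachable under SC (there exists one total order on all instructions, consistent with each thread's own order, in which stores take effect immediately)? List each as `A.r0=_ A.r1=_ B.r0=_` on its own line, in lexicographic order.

A.r0=0 A.r1=0 B.r0=1
A.r0=0 A.r1=2 B.r0=0
A.r0=0 A.r1=2 B.r0=1
A.r0=2 A.r1=2 B.r0=0
A.r0=2 A.r1=2 B.r0=1

outcome vector order: (A.r0,A.r1,B.r0)
|SC outcomes| = 5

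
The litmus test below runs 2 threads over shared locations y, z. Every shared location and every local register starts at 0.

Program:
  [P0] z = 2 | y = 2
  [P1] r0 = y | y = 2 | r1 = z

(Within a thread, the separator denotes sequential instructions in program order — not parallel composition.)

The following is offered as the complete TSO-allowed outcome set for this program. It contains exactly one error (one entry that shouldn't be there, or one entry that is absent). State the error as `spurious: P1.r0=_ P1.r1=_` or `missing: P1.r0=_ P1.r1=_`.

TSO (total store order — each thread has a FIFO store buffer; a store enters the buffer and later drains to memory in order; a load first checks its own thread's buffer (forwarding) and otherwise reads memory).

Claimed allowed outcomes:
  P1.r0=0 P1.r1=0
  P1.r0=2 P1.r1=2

missing: P1.r0=0 P1.r1=2

outcome vector order: (P1.r0,P1.r1)
under TSO → (0,0); (0,2); (2,2)
TSO∖claimed = {(0,2)}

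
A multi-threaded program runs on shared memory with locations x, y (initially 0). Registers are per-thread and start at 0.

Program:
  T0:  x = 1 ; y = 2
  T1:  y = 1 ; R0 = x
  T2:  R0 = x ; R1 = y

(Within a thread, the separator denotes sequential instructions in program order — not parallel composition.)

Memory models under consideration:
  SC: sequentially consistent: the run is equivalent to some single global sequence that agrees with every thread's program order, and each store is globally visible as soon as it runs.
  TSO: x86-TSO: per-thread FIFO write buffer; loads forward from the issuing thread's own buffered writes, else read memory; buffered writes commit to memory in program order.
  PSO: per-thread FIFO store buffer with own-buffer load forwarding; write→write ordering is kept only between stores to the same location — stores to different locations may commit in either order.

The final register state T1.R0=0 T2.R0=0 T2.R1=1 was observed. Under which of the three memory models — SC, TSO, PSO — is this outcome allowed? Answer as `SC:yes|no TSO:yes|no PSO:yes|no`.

outcome vector order: (T1.R0,T2.R0,T2.R1)
SC: 11 outcomes — {<0 0 0> <0 0 1> <0 0 2> <0 1 1> <0 1 2> <1 0 0> <1 0 1> <1 0 2> <1 1 0> <1 1 1> <1 1 2>}
TSO: 12 outcomes — {<0 0 0> <0 0 1> <0 0 2> <0 1 0> <0 1 1> <0 1 2> <1 0 0> <1 0 1> <1 0 2> <1 1 0> <1 1 1> <1 1 2>}
PSO: 12 outcomes — {<0 0 0> <0 0 1> <0 0 2> <0 1 0> <0 1 1> <0 1 2> <1 0 0> <1 0 1> <1 0 2> <1 1 0> <1 1 1> <1 1 2>}
target <0 0 1> ∈ {SC,TSO,PSO}

SC:yes TSO:yes PSO:yes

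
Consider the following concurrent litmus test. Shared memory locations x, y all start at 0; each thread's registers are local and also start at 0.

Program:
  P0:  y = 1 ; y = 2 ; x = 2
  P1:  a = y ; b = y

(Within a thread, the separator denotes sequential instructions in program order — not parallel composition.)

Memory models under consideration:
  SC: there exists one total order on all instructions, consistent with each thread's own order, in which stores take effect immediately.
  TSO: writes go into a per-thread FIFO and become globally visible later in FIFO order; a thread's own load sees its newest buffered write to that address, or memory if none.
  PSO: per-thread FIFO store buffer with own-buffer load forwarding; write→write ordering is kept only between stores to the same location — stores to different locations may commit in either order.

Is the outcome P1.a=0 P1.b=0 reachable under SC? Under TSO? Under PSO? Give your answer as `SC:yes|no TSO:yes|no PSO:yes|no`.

outcome vector order: (P1.a,P1.b)
SC (6): 0/0 0/1 0/2 1/1 1/2 2/2
TSO (6): 0/0 0/1 0/2 1/1 1/2 2/2
PSO (6): 0/0 0/1 0/2 1/1 1/2 2/2
target 0/0 ∈ {SC,TSO,PSO}

SC:yes TSO:yes PSO:yes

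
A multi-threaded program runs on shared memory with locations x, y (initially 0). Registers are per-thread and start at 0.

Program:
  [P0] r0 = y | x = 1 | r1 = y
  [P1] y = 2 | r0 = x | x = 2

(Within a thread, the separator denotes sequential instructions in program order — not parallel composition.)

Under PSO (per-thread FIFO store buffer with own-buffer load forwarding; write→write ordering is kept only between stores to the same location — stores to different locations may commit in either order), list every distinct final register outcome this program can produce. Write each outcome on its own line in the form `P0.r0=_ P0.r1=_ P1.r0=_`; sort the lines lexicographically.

outcome vector order: (P0.r0,P0.r1,P1.r0)
|PSO outcomes| = 6

P0.r0=0 P0.r1=0 P1.r0=0
P0.r0=0 P0.r1=0 P1.r0=1
P0.r0=0 P0.r1=2 P1.r0=0
P0.r0=0 P0.r1=2 P1.r0=1
P0.r0=2 P0.r1=2 P1.r0=0
P0.r0=2 P0.r1=2 P1.r0=1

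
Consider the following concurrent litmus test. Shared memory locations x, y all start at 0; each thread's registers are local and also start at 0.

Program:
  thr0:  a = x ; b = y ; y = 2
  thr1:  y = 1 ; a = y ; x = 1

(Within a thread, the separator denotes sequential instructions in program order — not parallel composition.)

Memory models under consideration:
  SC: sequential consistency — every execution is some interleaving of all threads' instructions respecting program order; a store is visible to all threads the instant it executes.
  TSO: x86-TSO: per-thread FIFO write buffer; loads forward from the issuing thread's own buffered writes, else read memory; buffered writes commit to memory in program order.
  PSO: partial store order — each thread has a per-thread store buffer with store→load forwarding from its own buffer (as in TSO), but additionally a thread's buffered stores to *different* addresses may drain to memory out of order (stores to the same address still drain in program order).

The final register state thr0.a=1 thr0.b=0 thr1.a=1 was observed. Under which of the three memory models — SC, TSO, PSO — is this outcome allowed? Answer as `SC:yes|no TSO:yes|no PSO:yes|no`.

SC:no TSO:no PSO:yes

outcome vector order: (thr0.a,thr0.b,thr1.a)
[SC] allowed = {001, 002, 011, 012, 111}
[TSO] allowed = {001, 002, 011, 012, 111}
[PSO] allowed = {001, 002, 011, 012, 101, 111}
target 101 ∈ {PSO}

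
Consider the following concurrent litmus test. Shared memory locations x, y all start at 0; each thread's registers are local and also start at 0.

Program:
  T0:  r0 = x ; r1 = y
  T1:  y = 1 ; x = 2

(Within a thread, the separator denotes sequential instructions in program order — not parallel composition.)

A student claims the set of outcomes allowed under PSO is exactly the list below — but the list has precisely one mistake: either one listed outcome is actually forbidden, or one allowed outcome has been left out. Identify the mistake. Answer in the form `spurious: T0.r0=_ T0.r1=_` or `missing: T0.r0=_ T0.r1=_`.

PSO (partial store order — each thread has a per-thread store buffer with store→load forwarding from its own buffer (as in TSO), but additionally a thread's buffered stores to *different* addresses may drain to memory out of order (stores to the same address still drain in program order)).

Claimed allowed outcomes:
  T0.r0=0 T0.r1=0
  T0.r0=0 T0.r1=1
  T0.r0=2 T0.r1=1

missing: T0.r0=2 T0.r1=0

outcome vector order: (T0.r0,T0.r1)
under PSO → (0,0), (0,1), (2,0), (2,1)
PSO∖claimed = {(2,0)}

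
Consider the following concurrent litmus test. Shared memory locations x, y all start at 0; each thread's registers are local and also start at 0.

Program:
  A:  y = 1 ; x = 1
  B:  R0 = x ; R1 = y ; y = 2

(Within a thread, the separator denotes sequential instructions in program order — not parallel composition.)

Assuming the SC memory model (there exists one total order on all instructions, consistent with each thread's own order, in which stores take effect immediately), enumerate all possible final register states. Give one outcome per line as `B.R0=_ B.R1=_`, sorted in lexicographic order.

outcome vector order: (B.R0,B.R1)
|SC outcomes| = 3

B.R0=0 B.R1=0
B.R0=0 B.R1=1
B.R0=1 B.R1=1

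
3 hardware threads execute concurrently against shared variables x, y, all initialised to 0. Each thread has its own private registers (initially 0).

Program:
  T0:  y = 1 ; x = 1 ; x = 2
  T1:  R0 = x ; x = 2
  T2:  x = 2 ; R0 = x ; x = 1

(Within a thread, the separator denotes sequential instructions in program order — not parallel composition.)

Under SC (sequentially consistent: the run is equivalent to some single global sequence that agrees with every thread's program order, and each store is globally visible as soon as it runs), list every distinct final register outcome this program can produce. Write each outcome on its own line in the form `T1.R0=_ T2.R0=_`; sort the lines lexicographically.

T1.R0=0 T2.R0=1
T1.R0=0 T2.R0=2
T1.R0=1 T2.R0=1
T1.R0=1 T2.R0=2
T1.R0=2 T2.R0=1
T1.R0=2 T2.R0=2

outcome vector order: (T1.R0,T2.R0)
|SC outcomes| = 6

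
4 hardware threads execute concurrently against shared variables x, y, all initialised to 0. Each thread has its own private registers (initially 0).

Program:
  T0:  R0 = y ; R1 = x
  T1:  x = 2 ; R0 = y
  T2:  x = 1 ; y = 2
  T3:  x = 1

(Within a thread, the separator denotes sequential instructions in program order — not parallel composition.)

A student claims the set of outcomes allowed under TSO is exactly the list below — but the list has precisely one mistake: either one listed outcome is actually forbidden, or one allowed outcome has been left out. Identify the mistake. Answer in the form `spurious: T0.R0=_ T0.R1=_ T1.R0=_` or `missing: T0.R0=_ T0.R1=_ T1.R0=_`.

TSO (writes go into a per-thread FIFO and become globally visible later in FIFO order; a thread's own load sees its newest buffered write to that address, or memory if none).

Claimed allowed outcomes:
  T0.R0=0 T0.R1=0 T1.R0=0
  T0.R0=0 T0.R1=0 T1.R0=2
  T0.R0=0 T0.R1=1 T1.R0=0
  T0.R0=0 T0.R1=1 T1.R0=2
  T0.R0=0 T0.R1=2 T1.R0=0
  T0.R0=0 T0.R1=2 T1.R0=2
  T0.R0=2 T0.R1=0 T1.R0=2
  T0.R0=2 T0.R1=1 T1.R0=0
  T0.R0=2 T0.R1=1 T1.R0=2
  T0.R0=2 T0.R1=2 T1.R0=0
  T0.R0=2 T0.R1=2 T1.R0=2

outcome vector order: (T0.R0,T0.R1,T1.R0)
under TSO → 0/0/0; 0/0/2; 0/1/0; 0/1/2; 0/2/0; 0/2/2; 2/1/0; 2/1/2; 2/2/0; 2/2/2
claimed∖TSO = {2/0/2}

spurious: T0.R0=2 T0.R1=0 T1.R0=2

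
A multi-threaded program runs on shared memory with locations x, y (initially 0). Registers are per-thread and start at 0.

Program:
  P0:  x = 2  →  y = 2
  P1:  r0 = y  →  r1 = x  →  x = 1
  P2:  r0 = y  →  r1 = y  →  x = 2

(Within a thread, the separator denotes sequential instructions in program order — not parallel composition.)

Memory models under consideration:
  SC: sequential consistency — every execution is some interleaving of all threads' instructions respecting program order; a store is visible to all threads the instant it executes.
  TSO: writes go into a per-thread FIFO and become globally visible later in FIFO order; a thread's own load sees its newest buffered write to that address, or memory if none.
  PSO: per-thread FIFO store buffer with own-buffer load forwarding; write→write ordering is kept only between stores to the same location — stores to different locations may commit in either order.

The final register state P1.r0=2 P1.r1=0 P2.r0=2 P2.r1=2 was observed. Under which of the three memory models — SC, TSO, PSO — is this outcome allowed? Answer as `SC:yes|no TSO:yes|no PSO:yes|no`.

SC:no TSO:no PSO:yes

outcome vector order: (P1.r0,P1.r1,P2.r0,P2.r1)
SC (9): <0 0 0 0>; <0 0 0 2>; <0 0 2 2>; <0 2 0 0>; <0 2 0 2>; <0 2 2 2>; <2 2 0 0>; <2 2 0 2>; <2 2 2 2>
TSO (9): <0 0 0 0>; <0 0 0 2>; <0 0 2 2>; <0 2 0 0>; <0 2 0 2>; <0 2 2 2>; <2 2 0 0>; <2 2 0 2>; <2 2 2 2>
PSO (12): <0 0 0 0>; <0 0 0 2>; <0 0 2 2>; <0 2 0 0>; <0 2 0 2>; <0 2 2 2>; <2 0 0 0>; <2 0 0 2>; <2 0 2 2>; <2 2 0 0>; <2 2 0 2>; <2 2 2 2>
target <2 0 2 2> ∈ {PSO}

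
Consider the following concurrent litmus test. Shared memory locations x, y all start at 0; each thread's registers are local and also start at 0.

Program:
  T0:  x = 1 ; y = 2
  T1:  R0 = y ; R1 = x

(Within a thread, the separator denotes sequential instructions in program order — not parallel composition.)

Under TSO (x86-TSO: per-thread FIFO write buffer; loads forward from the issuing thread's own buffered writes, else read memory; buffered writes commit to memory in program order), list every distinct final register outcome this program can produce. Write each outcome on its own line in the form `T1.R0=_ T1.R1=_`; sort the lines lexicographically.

T1.R0=0 T1.R1=0
T1.R0=0 T1.R1=1
T1.R0=2 T1.R1=1

outcome vector order: (T1.R0,T1.R1)
|TSO outcomes| = 3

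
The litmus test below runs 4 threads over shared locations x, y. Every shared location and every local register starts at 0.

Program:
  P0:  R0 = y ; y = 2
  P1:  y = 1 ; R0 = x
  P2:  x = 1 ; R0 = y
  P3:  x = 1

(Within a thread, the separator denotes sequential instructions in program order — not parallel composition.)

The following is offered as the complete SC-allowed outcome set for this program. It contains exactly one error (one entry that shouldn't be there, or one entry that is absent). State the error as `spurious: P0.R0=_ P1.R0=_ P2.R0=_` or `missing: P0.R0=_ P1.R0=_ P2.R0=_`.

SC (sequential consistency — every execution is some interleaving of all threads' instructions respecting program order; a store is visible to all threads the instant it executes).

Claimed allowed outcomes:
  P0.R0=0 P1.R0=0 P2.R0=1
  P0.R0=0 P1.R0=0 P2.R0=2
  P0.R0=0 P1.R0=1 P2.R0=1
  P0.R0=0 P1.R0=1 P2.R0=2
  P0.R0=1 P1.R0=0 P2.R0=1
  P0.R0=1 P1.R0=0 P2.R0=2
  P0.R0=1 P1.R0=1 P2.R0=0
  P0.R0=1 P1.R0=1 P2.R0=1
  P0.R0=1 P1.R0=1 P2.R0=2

missing: P0.R0=0 P1.R0=1 P2.R0=0

outcome vector order: (P0.R0,P1.R0,P2.R0)
[SC] allowed = {0/0/1, 0/0/2, 0/1/0, 0/1/1, 0/1/2, 1/0/1, 1/0/2, 1/1/0, 1/1/1, 1/1/2}
SC∖claimed = {0/1/0}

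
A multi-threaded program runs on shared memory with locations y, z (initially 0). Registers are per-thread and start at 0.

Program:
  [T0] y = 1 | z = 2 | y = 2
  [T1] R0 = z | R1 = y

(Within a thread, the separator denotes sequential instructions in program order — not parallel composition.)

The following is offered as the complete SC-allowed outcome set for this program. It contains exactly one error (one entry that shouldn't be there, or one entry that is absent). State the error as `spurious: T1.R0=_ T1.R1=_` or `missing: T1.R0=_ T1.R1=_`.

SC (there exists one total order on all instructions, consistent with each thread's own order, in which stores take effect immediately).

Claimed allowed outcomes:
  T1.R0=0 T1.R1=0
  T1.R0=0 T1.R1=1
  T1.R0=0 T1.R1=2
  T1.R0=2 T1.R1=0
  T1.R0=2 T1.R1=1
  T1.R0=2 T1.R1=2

spurious: T1.R0=2 T1.R1=0

outcome vector order: (T1.R0,T1.R1)
SC: 5 outcomes — {0/0 0/1 0/2 2/1 2/2}
claimed∖SC = {2/0}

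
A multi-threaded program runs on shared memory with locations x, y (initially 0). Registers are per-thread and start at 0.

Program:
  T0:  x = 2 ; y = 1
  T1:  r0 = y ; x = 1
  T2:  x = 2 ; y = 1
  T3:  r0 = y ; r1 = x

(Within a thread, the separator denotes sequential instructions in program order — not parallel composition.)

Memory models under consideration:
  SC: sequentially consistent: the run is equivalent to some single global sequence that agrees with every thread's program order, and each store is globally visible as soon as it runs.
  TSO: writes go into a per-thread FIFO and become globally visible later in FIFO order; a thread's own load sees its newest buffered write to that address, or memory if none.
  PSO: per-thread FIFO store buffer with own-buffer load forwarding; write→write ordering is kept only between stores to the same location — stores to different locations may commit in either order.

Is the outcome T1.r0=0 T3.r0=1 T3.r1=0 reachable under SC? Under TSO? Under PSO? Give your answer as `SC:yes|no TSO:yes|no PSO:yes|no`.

outcome vector order: (T1.r0,T3.r0,T3.r1)
SC: 10 outcomes — {000 001 002 011 012 100 101 102 111 112}
TSO: 10 outcomes — {000 001 002 011 012 100 101 102 111 112}
PSO: 12 outcomes — {000 001 002 010 011 012 100 101 102 110 111 112}
target 010 ∈ {PSO}

SC:no TSO:no PSO:yes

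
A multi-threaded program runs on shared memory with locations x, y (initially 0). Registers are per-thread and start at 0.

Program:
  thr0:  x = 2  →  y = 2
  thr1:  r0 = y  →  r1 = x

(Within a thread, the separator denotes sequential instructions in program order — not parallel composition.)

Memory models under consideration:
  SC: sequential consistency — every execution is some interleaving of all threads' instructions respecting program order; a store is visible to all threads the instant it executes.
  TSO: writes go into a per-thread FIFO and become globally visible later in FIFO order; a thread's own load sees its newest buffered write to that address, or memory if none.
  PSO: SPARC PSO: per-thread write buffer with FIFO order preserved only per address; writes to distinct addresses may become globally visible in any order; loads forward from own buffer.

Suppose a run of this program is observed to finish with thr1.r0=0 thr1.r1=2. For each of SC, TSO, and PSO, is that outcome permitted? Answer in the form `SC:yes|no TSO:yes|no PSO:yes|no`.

SC:yes TSO:yes PSO:yes

outcome vector order: (thr1.r0,thr1.r1)
SC (3): 00; 02; 22
TSO (3): 00; 02; 22
PSO (4): 00; 02; 20; 22
target 02 ∈ {SC,TSO,PSO}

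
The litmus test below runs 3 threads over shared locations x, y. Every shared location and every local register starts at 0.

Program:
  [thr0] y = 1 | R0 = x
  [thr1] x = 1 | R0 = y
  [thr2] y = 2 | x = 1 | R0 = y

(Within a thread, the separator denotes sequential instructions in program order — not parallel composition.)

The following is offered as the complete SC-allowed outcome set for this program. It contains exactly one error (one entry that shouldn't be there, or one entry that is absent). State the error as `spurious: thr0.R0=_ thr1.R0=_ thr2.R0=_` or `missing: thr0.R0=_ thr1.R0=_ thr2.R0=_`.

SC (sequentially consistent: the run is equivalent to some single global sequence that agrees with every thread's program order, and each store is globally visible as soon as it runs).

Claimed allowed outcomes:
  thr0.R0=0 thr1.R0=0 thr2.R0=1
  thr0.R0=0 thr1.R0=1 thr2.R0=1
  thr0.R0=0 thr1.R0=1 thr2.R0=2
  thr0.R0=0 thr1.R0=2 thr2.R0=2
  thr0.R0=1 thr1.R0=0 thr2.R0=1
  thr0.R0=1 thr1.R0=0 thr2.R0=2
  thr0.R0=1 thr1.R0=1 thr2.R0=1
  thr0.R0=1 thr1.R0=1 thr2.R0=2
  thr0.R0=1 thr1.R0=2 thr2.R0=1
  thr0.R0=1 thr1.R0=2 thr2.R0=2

spurious: thr0.R0=0 thr1.R0=0 thr2.R0=1

outcome vector order: (thr0.R0,thr1.R0,thr2.R0)
[SC] allowed = {<0 1 1>, <0 1 2>, <0 2 2>, <1 0 1>, <1 0 2>, <1 1 1>, <1 1 2>, <1 2 1>, <1 2 2>}
claimed∖SC = {<0 0 1>}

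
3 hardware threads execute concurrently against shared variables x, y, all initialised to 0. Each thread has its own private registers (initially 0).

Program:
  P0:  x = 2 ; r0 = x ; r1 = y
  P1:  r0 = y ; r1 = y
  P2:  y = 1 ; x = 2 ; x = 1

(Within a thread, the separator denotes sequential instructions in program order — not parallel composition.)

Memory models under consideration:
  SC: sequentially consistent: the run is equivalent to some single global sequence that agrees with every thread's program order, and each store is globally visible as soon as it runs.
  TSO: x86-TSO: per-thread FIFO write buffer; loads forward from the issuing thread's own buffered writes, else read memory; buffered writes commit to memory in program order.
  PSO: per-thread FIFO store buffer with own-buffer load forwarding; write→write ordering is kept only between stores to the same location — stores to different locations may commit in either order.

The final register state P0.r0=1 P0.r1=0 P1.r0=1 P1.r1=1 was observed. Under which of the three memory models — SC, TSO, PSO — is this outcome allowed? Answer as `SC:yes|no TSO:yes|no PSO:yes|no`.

SC:no TSO:no PSO:yes

outcome vector order: (P0.r0,P0.r1,P1.r0,P1.r1)
under SC → (1,1,0,0); (1,1,0,1); (1,1,1,1); (2,0,0,0); (2,0,0,1); (2,0,1,1); (2,1,0,0); (2,1,0,1); (2,1,1,1)
under TSO → (1,1,0,0); (1,1,0,1); (1,1,1,1); (2,0,0,0); (2,0,0,1); (2,0,1,1); (2,1,0,0); (2,1,0,1); (2,1,1,1)
under PSO → (1,0,0,0); (1,0,0,1); (1,0,1,1); (1,1,0,0); (1,1,0,1); (1,1,1,1); (2,0,0,0); (2,0,0,1); (2,0,1,1); (2,1,0,0); (2,1,0,1); (2,1,1,1)
target (1,0,1,1) ∈ {PSO}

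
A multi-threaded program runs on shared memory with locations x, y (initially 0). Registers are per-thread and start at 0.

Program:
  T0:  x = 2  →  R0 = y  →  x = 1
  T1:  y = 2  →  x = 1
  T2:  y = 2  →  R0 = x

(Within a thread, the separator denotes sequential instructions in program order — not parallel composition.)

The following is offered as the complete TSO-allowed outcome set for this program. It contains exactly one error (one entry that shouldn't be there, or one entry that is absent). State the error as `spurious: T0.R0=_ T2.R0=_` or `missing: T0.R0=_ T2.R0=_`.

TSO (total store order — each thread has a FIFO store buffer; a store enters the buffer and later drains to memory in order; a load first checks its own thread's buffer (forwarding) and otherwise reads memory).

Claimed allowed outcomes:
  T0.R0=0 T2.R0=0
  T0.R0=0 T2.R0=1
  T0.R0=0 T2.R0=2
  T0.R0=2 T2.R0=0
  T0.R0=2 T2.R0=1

missing: T0.R0=2 T2.R0=2

outcome vector order: (T0.R0,T2.R0)
TSO: 6 outcomes — {0/0; 0/1; 0/2; 2/0; 2/1; 2/2}
TSO∖claimed = {2/2}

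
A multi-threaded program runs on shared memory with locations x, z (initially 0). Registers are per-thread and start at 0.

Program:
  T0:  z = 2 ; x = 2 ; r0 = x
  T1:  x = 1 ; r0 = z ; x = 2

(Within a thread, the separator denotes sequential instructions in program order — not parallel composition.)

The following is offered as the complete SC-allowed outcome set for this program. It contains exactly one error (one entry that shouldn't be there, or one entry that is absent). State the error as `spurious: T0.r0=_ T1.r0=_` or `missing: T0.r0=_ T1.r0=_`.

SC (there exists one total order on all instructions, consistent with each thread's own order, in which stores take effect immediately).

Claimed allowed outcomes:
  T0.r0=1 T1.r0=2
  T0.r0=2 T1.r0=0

missing: T0.r0=2 T1.r0=2

outcome vector order: (T0.r0,T1.r0)
SC (3): 1/2 2/0 2/2
SC∖claimed = {2/2}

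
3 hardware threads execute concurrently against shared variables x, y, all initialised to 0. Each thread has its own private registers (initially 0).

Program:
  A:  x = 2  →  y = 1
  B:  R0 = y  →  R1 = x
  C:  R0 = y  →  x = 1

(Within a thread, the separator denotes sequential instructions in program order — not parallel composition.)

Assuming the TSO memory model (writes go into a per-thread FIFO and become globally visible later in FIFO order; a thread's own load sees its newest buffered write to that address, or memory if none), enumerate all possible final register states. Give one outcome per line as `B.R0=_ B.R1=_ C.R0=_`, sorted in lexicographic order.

outcome vector order: (B.R0,B.R1,C.R0)
|TSO outcomes| = 10

B.R0=0 B.R1=0 C.R0=0
B.R0=0 B.R1=0 C.R0=1
B.R0=0 B.R1=1 C.R0=0
B.R0=0 B.R1=1 C.R0=1
B.R0=0 B.R1=2 C.R0=0
B.R0=0 B.R1=2 C.R0=1
B.R0=1 B.R1=1 C.R0=0
B.R0=1 B.R1=1 C.R0=1
B.R0=1 B.R1=2 C.R0=0
B.R0=1 B.R1=2 C.R0=1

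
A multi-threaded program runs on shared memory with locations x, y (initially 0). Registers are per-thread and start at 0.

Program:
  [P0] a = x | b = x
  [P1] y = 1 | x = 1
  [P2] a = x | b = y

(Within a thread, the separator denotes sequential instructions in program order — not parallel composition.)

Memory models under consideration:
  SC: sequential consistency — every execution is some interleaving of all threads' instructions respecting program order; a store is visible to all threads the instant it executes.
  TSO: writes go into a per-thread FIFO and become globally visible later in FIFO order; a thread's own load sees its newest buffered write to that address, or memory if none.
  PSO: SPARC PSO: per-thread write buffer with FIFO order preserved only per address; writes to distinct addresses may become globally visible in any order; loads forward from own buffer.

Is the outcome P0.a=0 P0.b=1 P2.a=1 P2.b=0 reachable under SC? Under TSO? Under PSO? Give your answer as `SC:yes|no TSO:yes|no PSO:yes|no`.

outcome vector order: (P0.a,P0.b,P2.a,P2.b)
SC: 9 outcomes — {0/0/0/0, 0/0/0/1, 0/0/1/1, 0/1/0/0, 0/1/0/1, 0/1/1/1, 1/1/0/0, 1/1/0/1, 1/1/1/1}
TSO: 9 outcomes — {0/0/0/0, 0/0/0/1, 0/0/1/1, 0/1/0/0, 0/1/0/1, 0/1/1/1, 1/1/0/0, 1/1/0/1, 1/1/1/1}
PSO: 12 outcomes — {0/0/0/0, 0/0/0/1, 0/0/1/0, 0/0/1/1, 0/1/0/0, 0/1/0/1, 0/1/1/0, 0/1/1/1, 1/1/0/0, 1/1/0/1, 1/1/1/0, 1/1/1/1}
target 0/1/1/0 ∈ {PSO}

SC:no TSO:no PSO:yes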